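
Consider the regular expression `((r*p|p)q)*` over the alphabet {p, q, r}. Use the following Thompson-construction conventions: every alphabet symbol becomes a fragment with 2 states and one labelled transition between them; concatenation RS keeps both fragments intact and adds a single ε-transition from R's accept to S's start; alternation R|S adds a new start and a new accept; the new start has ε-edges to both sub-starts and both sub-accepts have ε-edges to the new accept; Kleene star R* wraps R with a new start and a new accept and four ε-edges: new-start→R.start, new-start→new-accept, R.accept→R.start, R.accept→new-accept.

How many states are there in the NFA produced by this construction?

14

Per subexpression:
Each of the 4 symbol leaves contributes a 2-state fragment.
  r* = 4 states
  r*p = 6 states
  r*p|p = 10 states
  (r*p|p)q = 12 states
  ((r*p|p)q)* = 14 states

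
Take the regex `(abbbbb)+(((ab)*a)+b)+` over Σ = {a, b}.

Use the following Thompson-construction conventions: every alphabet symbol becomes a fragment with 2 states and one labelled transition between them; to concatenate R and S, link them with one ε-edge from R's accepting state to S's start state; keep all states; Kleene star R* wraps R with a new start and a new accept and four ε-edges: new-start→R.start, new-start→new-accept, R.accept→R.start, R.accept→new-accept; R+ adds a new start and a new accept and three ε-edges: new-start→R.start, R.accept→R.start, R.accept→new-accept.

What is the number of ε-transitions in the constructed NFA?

22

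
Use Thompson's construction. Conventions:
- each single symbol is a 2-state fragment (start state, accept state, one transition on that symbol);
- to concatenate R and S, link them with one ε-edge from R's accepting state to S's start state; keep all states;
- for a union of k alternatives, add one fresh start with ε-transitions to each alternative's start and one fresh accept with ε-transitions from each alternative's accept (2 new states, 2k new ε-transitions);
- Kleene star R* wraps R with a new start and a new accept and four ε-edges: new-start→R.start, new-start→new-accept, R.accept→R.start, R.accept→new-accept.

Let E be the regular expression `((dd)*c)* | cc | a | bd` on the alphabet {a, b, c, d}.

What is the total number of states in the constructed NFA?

22

Building bottom-up:
Each of the 8 symbol leaves contributes a 2-state fragment.
  dd : 4 states
  (dd)* : 6 states
  (dd)*c : 8 states
  ((dd)*c)* : 10 states
  cc : 4 states
  bd : 4 states
  ((dd)*c)* | cc | a | bd : 22 states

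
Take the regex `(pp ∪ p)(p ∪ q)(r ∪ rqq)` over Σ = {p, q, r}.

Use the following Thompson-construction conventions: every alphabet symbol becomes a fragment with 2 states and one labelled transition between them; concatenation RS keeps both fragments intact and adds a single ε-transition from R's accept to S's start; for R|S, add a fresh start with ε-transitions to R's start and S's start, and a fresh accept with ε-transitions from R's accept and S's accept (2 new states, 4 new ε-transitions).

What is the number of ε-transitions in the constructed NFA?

Building bottom-up:
Each of the 9 symbol leaves contributes 0 ε-transitions.
  pp = 1 ε-transition
  pp ∪ p = 5 ε-transitions
  p ∪ q = 4 ε-transitions
  rqq = 2 ε-transitions
  r ∪ rqq = 6 ε-transitions
  (pp ∪ p)(p ∪ q)(r ∪ rqq) = 17 ε-transitions

17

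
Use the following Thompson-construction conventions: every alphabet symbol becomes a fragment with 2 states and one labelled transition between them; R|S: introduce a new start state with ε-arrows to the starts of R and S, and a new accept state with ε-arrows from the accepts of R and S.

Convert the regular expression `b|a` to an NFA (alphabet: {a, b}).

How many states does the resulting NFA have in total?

Bottom-up over the parse tree:
Each of the 2 symbol leaves contributes a 2-state fragment.
  b|a → 6 states

6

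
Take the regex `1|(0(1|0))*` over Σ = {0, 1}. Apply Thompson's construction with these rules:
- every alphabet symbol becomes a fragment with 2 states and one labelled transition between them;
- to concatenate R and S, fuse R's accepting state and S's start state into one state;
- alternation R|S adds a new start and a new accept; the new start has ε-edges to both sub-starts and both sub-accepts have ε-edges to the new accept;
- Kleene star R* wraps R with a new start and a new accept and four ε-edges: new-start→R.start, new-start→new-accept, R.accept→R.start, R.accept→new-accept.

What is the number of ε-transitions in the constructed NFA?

Per subexpression:
Each of the 4 symbol leaves contributes 0 ε-transitions.
  1|0 — 4 ε-transitions
  0(1|0) — 4 ε-transitions
  (0(1|0))* — 8 ε-transitions
  1|(0(1|0))* — 12 ε-transitions

12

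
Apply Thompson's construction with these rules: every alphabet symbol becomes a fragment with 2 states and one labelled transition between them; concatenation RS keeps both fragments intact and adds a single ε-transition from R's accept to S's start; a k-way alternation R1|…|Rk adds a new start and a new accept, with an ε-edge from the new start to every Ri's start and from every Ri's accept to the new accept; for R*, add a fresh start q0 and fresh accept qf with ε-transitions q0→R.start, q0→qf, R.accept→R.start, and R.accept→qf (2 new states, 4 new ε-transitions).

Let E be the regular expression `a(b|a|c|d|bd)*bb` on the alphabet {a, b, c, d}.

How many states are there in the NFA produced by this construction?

Per subexpression:
Each of the 9 symbol leaves contributes a 2-state fragment.
  bd : 4 states
  b|a|c|d|bd : 14 states
  (b|a|c|d|bd)* : 16 states
  a(b|a|c|d|bd)*bb : 22 states

22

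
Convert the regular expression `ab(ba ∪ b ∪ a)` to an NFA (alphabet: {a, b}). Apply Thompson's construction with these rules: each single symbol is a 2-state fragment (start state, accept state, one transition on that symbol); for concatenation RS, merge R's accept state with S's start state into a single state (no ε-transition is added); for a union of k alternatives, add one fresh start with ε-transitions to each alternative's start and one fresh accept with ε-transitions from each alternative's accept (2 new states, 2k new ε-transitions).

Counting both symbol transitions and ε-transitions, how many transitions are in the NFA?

Building bottom-up:
Each of the 6 symbol leaves contributes 1 transition (1 symbol, 0 ε).
  ba → 2 transitions (2 symbol, 0 ε)
  ba ∪ b ∪ a → 10 transitions (4 symbol, 6 ε)
  ab(ba ∪ b ∪ a) → 12 transitions (6 symbol, 6 ε)

12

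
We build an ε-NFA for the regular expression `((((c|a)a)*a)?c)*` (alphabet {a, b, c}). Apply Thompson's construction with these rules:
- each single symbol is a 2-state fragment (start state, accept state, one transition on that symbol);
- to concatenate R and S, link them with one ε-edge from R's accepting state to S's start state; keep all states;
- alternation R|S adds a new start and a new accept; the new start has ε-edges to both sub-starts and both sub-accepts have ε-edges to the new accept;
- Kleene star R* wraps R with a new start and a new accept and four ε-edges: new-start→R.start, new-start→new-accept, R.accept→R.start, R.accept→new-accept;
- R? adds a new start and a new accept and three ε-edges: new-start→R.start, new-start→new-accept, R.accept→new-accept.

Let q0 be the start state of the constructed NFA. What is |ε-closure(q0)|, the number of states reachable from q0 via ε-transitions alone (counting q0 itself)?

Compute the ε-closure size of each fragment's start state recursively; a symbol fragment's start has no outgoing ε-edge, so its closure is just itself (size 1).
  c|a → new start ε-reaches every alternative's start; none of them accept ε, so the new accept is not reached: C = 1 + 1 + 1 = 3
  (c|a)a → same as the first factor's closure: C = 3
  ((c|a)a)* → C = 1 (new start) + 3 (body) + 1 (new accept) = 5
  ((c|a)a)*a → the left operand accepts ε, so the closure extends into the next operand (via the concat ε-link); C = 5 + 1 = 6
  (((c|a)a)*a)? → C = 1 (new start) + 6 (body) + 1 (new accept, via ε) = 8
  (((c|a)a)*a)?c → C = 8 + 1 = 9 (closure spills across the concat boundary because the left factor accepts ε)
  ((((c|a)a)*a)?c)* → new start has ε-edges to the inner start and to the new accept, so C = 2 + 9 = 11

11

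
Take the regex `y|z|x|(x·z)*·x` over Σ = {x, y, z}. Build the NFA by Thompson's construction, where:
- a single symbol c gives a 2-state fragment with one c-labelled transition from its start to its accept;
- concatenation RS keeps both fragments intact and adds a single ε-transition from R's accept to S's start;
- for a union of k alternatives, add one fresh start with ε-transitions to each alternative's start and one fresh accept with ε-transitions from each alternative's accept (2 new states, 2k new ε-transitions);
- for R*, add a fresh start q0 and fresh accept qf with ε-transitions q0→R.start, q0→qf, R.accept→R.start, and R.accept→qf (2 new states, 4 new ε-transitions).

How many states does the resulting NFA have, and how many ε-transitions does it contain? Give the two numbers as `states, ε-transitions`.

Building bottom-up:
Each of the 6 symbol leaves contributes 2 states and 0 ε-transitions.
  x·z = 4 states, 1 ε-transition
  (x·z)* = 6 states, 5 ε-transitions
  (x·z)*·x = 8 states, 6 ε-transitions
  y|z|x|(x·z)*·x = 16 states, 14 ε-transitions

16, 14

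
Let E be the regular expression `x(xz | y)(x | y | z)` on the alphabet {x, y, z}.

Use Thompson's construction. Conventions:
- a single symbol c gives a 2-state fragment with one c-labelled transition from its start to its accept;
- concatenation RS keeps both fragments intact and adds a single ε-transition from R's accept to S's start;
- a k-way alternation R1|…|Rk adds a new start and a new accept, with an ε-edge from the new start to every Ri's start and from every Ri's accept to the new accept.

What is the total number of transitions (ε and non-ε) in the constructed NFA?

Per subexpression:
Each of the 7 symbol leaves contributes 1 transition (1 symbol, 0 ε).
  xz → 3 transitions (2 symbol, 1 ε)
  xz | y → 8 transitions (3 symbol, 5 ε)
  x | y | z → 9 transitions (3 symbol, 6 ε)
  x(xz | y)(x | y | z) → 20 transitions (7 symbol, 13 ε)

20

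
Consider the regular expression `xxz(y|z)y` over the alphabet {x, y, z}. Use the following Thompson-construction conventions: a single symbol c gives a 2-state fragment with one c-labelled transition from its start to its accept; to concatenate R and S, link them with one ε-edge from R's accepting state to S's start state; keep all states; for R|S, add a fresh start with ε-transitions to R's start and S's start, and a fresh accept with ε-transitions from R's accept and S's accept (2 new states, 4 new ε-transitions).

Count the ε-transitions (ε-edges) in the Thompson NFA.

8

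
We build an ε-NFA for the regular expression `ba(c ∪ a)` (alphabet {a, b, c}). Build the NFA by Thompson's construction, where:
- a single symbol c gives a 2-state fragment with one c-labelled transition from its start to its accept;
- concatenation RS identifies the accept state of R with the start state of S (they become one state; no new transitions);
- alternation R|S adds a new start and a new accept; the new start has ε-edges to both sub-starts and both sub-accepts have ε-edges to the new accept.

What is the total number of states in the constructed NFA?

Per subexpression:
Each of the 4 symbol leaves contributes a 2-state fragment.
  c ∪ a — 6 states
  ba(c ∪ a) — 8 states

8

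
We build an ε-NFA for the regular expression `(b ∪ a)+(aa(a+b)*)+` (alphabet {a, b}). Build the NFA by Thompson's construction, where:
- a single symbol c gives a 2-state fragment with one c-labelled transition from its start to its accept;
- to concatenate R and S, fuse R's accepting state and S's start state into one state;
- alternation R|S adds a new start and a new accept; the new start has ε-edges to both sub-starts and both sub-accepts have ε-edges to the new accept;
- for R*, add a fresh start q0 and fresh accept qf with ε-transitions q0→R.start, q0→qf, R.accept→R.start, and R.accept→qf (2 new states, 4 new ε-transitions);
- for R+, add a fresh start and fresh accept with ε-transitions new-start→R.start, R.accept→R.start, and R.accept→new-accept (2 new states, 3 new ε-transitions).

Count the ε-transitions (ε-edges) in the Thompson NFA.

17

Bottom-up over the parse tree:
Each of the 6 symbol leaves contributes 0 ε-transitions.
  b ∪ a = 4 ε-transitions
  (b ∪ a)+ = 7 ε-transitions
  a+ = 3 ε-transitions
  a+b = 3 ε-transitions
  (a+b)* = 7 ε-transitions
  aa(a+b)* = 7 ε-transitions
  (aa(a+b)*)+ = 10 ε-transitions
  (b ∪ a)+(aa(a+b)*)+ = 17 ε-transitions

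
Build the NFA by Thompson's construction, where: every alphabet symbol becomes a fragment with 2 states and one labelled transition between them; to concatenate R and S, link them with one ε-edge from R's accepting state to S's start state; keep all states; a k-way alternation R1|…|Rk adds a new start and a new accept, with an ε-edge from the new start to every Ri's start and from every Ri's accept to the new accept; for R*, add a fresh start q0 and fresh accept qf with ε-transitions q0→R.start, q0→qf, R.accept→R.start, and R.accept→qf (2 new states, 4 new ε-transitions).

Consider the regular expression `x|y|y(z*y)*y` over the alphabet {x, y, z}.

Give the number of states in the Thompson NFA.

18

Recursing over subexpressions:
Each of the 6 symbol leaves contributes a 2-state fragment.
  z* → 4 states
  z*y → 6 states
  (z*y)* → 8 states
  y(z*y)*y → 12 states
  x|y|y(z*y)*y → 18 states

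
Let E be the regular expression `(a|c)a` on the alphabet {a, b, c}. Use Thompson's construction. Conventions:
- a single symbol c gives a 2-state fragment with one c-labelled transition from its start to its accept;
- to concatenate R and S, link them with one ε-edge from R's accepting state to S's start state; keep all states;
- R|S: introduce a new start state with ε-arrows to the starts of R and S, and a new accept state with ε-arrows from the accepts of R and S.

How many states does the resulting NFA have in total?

Per subexpression:
Each of the 3 symbol leaves contributes a 2-state fragment.
  a|c = 6 states
  (a|c)a = 8 states

8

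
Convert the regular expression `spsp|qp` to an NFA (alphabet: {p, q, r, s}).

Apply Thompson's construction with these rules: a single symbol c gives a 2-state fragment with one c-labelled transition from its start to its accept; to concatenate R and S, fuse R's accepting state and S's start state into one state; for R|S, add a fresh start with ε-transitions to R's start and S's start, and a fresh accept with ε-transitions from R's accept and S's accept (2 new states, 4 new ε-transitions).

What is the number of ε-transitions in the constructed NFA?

4

Bottom-up over the parse tree:
Each of the 6 symbol leaves contributes 0 ε-transitions.
  spsp : 0 ε-transitions
  qp : 0 ε-transitions
  spsp|qp : 4 ε-transitions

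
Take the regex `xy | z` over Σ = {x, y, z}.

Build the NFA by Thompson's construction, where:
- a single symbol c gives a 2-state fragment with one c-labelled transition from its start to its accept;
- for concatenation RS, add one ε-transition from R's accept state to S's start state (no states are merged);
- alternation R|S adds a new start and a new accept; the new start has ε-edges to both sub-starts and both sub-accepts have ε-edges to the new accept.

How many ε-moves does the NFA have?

5

Bottom-up over the parse tree:
Each of the 3 symbol leaves contributes 0 ε-transitions.
  xy — 1 ε-transition
  xy | z — 5 ε-transitions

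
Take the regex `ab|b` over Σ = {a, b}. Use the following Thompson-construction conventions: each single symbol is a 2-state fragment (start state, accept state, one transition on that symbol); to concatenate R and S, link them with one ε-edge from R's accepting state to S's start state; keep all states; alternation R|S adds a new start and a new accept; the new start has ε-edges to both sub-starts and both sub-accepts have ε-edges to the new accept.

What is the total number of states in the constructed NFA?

8

By structural recursion:
Each of the 3 symbol leaves contributes a 2-state fragment.
  ab = 4 states
  ab|b = 8 states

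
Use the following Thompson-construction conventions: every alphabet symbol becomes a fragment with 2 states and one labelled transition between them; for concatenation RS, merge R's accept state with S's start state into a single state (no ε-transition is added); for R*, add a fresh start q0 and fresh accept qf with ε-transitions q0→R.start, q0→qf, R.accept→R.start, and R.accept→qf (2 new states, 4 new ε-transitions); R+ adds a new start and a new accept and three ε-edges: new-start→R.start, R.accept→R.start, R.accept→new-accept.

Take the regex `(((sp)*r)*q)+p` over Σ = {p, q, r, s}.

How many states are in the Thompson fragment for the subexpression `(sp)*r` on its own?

6

Fragment for `(sp)*r`:
Each of the 3 symbol leaves contributes a 2-state fragment.
  sp — 3 states
  (sp)* — 5 states
  (sp)*r — 6 states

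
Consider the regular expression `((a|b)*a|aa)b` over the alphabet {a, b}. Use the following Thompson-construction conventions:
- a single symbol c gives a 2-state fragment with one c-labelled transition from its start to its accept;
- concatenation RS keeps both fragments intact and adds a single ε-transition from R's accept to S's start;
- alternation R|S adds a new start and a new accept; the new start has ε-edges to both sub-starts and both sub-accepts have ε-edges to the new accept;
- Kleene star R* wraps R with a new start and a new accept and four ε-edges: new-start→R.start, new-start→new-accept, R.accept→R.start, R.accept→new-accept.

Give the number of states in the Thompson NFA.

Building bottom-up:
Each of the 6 symbol leaves contributes a 2-state fragment.
  a|b → 6 states
  (a|b)* → 8 states
  (a|b)*a → 10 states
  aa → 4 states
  (a|b)*a|aa → 16 states
  ((a|b)*a|aa)b → 18 states

18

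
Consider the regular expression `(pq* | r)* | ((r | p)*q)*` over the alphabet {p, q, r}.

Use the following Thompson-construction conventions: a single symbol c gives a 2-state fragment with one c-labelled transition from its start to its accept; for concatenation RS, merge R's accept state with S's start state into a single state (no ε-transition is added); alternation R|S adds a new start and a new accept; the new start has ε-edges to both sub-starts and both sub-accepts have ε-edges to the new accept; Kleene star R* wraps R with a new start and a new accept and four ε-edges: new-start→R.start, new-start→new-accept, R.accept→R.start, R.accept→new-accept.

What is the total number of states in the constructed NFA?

Bottom-up over the parse tree:
Each of the 6 symbol leaves contributes a 2-state fragment.
  q* → 4 states
  pq* → 5 states
  pq* | r → 9 states
  (pq* | r)* → 11 states
  r | p → 6 states
  (r | p)* → 8 states
  (r | p)*q → 9 states
  ((r | p)*q)* → 11 states
  (pq* | r)* | ((r | p)*q)* → 24 states

24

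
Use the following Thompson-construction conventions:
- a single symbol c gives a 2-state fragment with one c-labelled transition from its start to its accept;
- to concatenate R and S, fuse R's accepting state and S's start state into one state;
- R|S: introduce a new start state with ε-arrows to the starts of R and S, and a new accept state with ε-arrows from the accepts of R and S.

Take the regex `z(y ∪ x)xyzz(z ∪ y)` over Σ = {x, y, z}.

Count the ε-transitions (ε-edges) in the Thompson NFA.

Building bottom-up:
Each of the 9 symbol leaves contributes 0 ε-transitions.
  y ∪ x — 4 ε-transitions
  z ∪ y — 4 ε-transitions
  z(y ∪ x)xyzz(z ∪ y) — 8 ε-transitions

8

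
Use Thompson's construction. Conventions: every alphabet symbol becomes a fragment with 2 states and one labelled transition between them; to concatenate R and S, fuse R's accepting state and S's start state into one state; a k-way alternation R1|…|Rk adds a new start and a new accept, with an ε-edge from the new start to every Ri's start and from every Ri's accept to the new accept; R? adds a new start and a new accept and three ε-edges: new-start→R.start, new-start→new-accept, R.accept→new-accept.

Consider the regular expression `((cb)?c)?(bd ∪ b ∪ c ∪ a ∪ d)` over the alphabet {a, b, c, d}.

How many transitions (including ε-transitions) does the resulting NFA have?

By structural recursion:
Each of the 9 symbol leaves contributes 1 transition (1 symbol, 0 ε).
  cb : 2 transitions (2 symbol, 0 ε)
  (cb)? : 5 transitions (2 symbol, 3 ε)
  (cb)?c : 6 transitions (3 symbol, 3 ε)
  ((cb)?c)? : 9 transitions (3 symbol, 6 ε)
  bd : 2 transitions (2 symbol, 0 ε)
  bd ∪ b ∪ c ∪ a ∪ d : 16 transitions (6 symbol, 10 ε)
  ((cb)?c)?(bd ∪ b ∪ c ∪ a ∪ d) : 25 transitions (9 symbol, 16 ε)

25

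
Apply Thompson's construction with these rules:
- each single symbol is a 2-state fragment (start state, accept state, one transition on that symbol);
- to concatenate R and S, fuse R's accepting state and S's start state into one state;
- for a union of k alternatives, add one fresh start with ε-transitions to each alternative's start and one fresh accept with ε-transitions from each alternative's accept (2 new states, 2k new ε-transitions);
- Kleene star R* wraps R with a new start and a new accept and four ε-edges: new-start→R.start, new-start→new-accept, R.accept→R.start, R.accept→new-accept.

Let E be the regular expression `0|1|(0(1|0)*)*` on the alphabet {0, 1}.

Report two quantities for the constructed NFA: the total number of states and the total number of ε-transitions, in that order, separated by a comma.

By structural recursion:
Each of the 5 symbol leaves contributes 2 states and 0 ε-transitions.
  1|0 : 6 states, 4 ε-transitions
  (1|0)* : 8 states, 8 ε-transitions
  0(1|0)* : 9 states, 8 ε-transitions
  (0(1|0)*)* : 11 states, 12 ε-transitions
  0|1|(0(1|0)*)* : 17 states, 18 ε-transitions

17, 18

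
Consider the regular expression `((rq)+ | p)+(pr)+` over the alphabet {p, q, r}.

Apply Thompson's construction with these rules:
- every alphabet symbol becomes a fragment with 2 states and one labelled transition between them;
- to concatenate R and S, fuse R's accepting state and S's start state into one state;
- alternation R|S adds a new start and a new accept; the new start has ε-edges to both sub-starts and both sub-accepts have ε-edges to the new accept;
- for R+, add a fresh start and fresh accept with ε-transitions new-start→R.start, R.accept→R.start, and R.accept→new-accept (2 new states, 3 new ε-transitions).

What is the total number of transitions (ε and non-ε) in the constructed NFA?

18

Building bottom-up:
Each of the 5 symbol leaves contributes 1 transition (1 symbol, 0 ε).
  rq : 2 transitions (2 symbol, 0 ε)
  (rq)+ : 5 transitions (2 symbol, 3 ε)
  (rq)+ | p : 10 transitions (3 symbol, 7 ε)
  ((rq)+ | p)+ : 13 transitions (3 symbol, 10 ε)
  pr : 2 transitions (2 symbol, 0 ε)
  (pr)+ : 5 transitions (2 symbol, 3 ε)
  ((rq)+ | p)+(pr)+ : 18 transitions (5 symbol, 13 ε)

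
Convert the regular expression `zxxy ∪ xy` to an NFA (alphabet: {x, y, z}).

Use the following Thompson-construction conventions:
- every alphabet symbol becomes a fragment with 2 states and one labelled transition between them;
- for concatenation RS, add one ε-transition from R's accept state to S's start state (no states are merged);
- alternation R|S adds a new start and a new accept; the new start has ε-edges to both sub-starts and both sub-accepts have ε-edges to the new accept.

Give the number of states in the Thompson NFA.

14

Per subexpression:
Each of the 6 symbol leaves contributes a 2-state fragment.
  zxxy — 8 states
  xy — 4 states
  zxxy ∪ xy — 14 states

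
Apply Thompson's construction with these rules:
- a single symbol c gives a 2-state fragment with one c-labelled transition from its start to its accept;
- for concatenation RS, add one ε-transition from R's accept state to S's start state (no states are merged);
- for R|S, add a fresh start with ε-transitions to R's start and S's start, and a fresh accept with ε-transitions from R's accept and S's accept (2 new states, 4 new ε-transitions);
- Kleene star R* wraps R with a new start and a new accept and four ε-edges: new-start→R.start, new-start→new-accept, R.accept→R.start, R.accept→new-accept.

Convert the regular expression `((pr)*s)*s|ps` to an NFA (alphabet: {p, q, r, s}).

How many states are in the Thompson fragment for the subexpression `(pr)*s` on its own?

8

Fragment for `(pr)*s`:
Each of the 3 symbol leaves contributes a 2-state fragment.
  pr → 4 states
  (pr)* → 6 states
  (pr)*s → 8 states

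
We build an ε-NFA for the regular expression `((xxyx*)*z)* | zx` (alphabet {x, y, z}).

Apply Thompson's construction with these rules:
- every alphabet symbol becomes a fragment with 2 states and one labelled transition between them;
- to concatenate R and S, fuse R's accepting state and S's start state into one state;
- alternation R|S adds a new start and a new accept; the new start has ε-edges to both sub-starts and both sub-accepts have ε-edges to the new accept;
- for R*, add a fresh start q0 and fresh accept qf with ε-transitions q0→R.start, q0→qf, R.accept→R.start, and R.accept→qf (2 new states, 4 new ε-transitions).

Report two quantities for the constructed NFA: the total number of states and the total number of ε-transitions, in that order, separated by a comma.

17, 16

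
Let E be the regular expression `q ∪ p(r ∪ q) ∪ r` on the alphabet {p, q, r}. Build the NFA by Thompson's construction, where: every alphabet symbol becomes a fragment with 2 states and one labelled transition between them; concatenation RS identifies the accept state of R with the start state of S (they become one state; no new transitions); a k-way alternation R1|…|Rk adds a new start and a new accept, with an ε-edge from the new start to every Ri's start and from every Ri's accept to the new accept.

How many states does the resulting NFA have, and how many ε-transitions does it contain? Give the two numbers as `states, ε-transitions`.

13, 10

By structural recursion:
Each of the 5 symbol leaves contributes 2 states and 0 ε-transitions.
  r ∪ q → 6 states, 4 ε-transitions
  p(r ∪ q) → 7 states, 4 ε-transitions
  q ∪ p(r ∪ q) ∪ r → 13 states, 10 ε-transitions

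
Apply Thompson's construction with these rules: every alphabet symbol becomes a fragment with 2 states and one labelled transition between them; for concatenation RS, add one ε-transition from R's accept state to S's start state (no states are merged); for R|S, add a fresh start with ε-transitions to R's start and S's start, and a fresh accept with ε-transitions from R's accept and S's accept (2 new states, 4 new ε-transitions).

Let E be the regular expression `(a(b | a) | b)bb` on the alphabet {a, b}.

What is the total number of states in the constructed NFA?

16

Per subexpression:
Each of the 6 symbol leaves contributes a 2-state fragment.
  b | a : 6 states
  a(b | a) : 8 states
  a(b | a) | b : 12 states
  (a(b | a) | b)bb : 16 states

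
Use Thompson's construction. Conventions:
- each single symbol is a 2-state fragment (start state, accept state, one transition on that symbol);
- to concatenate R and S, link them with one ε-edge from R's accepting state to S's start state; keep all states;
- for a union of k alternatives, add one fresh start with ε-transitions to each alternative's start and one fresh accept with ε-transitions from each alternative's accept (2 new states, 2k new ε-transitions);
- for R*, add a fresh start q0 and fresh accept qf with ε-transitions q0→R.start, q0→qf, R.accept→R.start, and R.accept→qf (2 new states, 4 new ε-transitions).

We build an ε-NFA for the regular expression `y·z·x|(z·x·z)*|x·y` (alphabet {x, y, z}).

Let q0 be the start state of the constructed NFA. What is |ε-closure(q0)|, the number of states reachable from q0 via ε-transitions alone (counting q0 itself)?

Compute the ε-closure size of each fragment's start state recursively; a symbol fragment's start has no outgoing ε-edge, so its closure is just itself (size 1).
  y·z·x — C equals the left operand's closure size = 1 (its accept is not ε-reachable, so the closure stops there)
  z·x·z — same as the first factor's closure: C = 1
  (z·x·z)* — the star's fresh start ε-reaches both the body's start and the fresh accept: C = 2 + 1 = 3
  x·y — same as the first factor's closure: C = 1
  y·z·x|(z·x·z)*|x·y — new start ε-reaches every alternative's start; at least one alternative accepts ε, so the union's new accept is reached too: C = 1 + 1 + 3 + 1 + 1 = 7

7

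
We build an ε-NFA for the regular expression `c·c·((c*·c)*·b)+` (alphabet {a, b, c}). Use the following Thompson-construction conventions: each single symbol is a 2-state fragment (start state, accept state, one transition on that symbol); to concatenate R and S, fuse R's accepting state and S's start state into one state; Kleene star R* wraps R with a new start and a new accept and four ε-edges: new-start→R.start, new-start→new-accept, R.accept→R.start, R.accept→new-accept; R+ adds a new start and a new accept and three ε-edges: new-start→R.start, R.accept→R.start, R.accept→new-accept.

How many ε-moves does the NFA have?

11

Building bottom-up:
Each of the 5 symbol leaves contributes 0 ε-transitions.
  c* : 4 ε-transitions
  c*·c : 4 ε-transitions
  (c*·c)* : 8 ε-transitions
  (c*·c)*·b : 8 ε-transitions
  ((c*·c)*·b)+ : 11 ε-transitions
  c·c·((c*·c)*·b)+ : 11 ε-transitions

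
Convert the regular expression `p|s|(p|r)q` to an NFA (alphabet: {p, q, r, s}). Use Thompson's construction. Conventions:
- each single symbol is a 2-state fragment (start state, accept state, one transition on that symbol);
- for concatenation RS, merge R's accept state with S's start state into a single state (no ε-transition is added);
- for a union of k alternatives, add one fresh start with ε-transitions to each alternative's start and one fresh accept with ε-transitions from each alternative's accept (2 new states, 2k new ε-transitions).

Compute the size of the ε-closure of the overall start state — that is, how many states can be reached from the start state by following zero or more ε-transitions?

6

Let C(F) = |ε-closure(F.start)| within fragment F, and note whether F accepts ε. Symbol fragments have C = 1 and do not accept ε. Then:
  p|r → |closure| = 1 + 1 + 1 = 3 (the new accept is not ε-reachable since no branch accepts ε)
  (p|r)q → |closure| equals the left operand's closure size = 3 (its accept is not ε-reachable, so the closure stops there)
  p|s|(p|r)q → new start ε-reaches every alternative's start; none of them accept ε, so the new accept is not reached: |closure| = 1 + 1 + 1 + 3 = 6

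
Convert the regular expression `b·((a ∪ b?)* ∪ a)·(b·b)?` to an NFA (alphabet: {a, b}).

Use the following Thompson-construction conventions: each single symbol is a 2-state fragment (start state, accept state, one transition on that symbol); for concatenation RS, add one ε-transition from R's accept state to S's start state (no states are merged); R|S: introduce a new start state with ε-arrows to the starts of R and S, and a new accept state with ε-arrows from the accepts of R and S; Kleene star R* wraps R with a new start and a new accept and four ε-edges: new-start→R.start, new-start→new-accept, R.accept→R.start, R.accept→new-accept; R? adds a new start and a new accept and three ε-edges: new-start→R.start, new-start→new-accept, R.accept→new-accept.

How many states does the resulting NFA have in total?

22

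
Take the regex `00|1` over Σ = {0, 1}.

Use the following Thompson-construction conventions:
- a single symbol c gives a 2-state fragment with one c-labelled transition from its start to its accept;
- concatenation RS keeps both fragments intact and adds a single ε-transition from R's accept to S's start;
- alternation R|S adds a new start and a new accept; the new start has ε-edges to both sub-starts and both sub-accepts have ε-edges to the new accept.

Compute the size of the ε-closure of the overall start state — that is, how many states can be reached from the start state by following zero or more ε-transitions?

3

Compute the ε-closure size of each fragment's start state recursively; a symbol fragment's start has no outgoing ε-edge, so its closure is just itself (size 1).
  00 : |ε-closure| equals the left operand's closure size = 1 (its accept is not ε-reachable, so the closure stops there)
  00|1 : |ε-closure| = 1 + 1 + 1 = 3 (the new accept is not ε-reachable since no branch accepts ε)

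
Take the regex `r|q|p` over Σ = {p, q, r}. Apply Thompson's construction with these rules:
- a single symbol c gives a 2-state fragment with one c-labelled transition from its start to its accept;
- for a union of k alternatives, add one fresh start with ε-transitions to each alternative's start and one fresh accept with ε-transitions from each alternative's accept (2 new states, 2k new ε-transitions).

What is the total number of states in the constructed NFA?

8

Recursing over subexpressions:
Each of the 3 symbol leaves contributes a 2-state fragment.
  r|q|p → 8 states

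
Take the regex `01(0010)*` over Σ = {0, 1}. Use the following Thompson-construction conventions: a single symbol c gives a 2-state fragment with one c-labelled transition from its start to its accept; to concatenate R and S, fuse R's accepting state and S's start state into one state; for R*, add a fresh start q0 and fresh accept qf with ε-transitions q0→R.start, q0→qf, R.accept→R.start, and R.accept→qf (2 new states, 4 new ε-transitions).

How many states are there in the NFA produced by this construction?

9

Recursing over subexpressions:
Each of the 6 symbol leaves contributes a 2-state fragment.
  0010 — 5 states
  (0010)* — 7 states
  01(0010)* — 9 states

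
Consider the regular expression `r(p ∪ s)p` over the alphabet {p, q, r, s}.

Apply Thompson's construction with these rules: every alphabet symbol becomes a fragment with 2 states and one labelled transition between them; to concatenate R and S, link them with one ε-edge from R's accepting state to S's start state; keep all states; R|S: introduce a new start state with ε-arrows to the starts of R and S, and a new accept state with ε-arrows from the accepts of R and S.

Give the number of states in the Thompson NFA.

10

Bottom-up over the parse tree:
Each of the 4 symbol leaves contributes a 2-state fragment.
  p ∪ s → 6 states
  r(p ∪ s)p → 10 states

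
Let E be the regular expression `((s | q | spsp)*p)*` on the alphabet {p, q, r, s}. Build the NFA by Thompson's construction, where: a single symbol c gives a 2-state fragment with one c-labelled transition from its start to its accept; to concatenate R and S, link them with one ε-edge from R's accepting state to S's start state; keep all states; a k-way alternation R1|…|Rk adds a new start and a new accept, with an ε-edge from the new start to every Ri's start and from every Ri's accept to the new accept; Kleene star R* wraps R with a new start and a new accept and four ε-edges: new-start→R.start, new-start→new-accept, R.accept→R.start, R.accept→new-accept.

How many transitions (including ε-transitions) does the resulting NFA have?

25

Per subexpression:
Each of the 7 symbol leaves contributes 1 transition (1 symbol, 0 ε).
  spsp : 7 transitions (4 symbol, 3 ε)
  s | q | spsp : 15 transitions (6 symbol, 9 ε)
  (s | q | spsp)* : 19 transitions (6 symbol, 13 ε)
  (s | q | spsp)*p : 21 transitions (7 symbol, 14 ε)
  ((s | q | spsp)*p)* : 25 transitions (7 symbol, 18 ε)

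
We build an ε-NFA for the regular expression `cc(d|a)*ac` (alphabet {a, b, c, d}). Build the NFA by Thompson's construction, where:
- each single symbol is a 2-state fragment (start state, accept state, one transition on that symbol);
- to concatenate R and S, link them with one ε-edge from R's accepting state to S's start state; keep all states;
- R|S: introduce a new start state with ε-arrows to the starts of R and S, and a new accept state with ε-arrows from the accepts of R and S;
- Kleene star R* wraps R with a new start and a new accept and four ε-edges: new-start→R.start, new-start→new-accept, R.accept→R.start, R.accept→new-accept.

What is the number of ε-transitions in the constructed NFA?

Building bottom-up:
Each of the 6 symbol leaves contributes 0 ε-transitions.
  d|a = 4 ε-transitions
  (d|a)* = 8 ε-transitions
  cc(d|a)*ac = 12 ε-transitions

12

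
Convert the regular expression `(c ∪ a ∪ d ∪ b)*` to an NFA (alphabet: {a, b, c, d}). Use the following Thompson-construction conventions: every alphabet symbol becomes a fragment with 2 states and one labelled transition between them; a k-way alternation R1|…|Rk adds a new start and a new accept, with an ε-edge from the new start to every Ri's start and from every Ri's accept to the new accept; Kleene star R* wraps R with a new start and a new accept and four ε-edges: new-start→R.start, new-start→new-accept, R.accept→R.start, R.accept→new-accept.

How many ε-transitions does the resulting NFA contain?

12

Recursing over subexpressions:
Each of the 4 symbol leaves contributes 0 ε-transitions.
  c ∪ a ∪ d ∪ b — 8 ε-transitions
  (c ∪ a ∪ d ∪ b)* — 12 ε-transitions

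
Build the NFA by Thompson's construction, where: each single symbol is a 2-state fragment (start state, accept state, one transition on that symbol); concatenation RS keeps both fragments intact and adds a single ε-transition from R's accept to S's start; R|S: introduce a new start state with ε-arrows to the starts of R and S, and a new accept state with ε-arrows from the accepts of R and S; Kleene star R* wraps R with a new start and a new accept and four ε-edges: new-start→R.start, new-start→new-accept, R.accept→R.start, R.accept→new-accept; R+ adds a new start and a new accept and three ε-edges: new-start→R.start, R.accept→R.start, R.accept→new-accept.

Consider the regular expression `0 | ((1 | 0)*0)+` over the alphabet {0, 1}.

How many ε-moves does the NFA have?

Bottom-up over the parse tree:
Each of the 4 symbol leaves contributes 0 ε-transitions.
  1 | 0 = 4 ε-transitions
  (1 | 0)* = 8 ε-transitions
  (1 | 0)*0 = 9 ε-transitions
  ((1 | 0)*0)+ = 12 ε-transitions
  0 | ((1 | 0)*0)+ = 16 ε-transitions

16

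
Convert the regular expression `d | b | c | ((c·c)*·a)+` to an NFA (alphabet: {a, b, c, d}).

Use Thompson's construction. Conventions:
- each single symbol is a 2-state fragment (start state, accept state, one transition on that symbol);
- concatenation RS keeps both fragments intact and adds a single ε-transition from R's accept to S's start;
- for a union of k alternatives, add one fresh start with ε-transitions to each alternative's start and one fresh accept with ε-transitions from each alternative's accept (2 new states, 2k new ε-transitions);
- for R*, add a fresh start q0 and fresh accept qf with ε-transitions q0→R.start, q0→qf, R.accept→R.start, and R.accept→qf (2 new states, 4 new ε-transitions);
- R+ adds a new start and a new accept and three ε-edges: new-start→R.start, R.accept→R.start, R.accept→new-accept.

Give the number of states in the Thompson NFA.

18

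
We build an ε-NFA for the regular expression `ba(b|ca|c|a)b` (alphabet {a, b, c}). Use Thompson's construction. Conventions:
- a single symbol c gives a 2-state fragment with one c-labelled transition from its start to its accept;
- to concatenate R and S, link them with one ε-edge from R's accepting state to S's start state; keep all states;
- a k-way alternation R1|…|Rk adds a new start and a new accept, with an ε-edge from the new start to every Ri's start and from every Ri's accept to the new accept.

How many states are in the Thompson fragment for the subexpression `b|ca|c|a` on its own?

12

Fragment for `b|ca|c|a`:
Each of the 5 symbol leaves contributes a 2-state fragment.
  ca = 4 states
  b|ca|c|a = 12 states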